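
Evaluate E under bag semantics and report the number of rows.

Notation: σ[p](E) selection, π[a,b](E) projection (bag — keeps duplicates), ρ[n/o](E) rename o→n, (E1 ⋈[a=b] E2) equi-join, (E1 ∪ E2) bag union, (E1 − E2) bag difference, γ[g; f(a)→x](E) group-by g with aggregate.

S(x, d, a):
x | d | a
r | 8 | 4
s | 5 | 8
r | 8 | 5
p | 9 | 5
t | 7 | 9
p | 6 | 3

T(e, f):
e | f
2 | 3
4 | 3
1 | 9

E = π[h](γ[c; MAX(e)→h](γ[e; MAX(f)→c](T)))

Stepwise |·|:
  T → 3
  γ[e; MAX(f)→c](T) → 3
  γ[c; MAX(e)→h](γ[e; MAX(f)→c](T)) → 2
  π[h](γ[c; MAX(e)→h](γ[e; MAX(f)→c](T))) → 2

|E| = 2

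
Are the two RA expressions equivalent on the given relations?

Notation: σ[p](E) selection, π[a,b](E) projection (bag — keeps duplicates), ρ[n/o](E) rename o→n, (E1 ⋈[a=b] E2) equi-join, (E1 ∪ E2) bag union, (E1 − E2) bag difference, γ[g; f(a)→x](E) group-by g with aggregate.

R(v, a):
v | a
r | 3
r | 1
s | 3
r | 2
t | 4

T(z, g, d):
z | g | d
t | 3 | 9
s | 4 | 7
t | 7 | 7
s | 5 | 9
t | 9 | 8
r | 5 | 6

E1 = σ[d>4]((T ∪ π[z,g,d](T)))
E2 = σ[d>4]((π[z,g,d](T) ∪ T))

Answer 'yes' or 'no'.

E1 stepwise |·|:
  T → 6
  T → 6
  π[z,g,d](T) → 6
  (T ∪ π[z,g,d](T)) → 12
  σ[d>4]((T ∪ π[z,g,d](T))) → 12
E2 stepwise |·|:
  T → 6
  π[z,g,d](T) → 6
  T → 6
  (π[z,g,d](T) ∪ T) → 12
  σ[d>4]((π[z,g,d](T) ∪ T)) → 12

E1 and E2 produce the same multiset:
z | g | d
r | 5 | 6
r | 5 | 6
s | 4 | 7
s | 4 | 7
s | 5 | 9
s | 5 | 9
t | 3 | 9
t | 3 | 9
t | 7 | 7
t | 7 | 7
t | 9 | 8
t | 9 | 8

yes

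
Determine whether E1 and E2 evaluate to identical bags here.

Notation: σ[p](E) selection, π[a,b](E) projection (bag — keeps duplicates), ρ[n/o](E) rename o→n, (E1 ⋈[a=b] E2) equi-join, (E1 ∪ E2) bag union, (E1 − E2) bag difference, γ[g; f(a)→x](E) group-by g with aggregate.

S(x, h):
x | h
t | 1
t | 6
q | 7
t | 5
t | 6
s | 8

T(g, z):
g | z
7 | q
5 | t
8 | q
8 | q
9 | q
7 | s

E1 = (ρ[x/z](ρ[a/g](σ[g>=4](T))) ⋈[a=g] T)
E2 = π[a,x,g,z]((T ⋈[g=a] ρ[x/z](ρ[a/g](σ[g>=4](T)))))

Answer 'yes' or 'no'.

E1 subexpression sizes:
  T → 6
  σ[g>=4](T) → 6
  ρ[a/g](σ[g>=4](T)) → 6
  ρ[x/z](ρ[a/g](σ[g>=4](T))) → 6
  T → 6
  (ρ[x/z](ρ[a/g](σ[g>=4](T))) ⋈[a=g] T) → 10
E2 subexpression sizes:
  T → 6
  T → 6
  σ[g>=4](T) → 6
  ρ[a/g](σ[g>=4](T)) → 6
  ρ[x/z](ρ[a/g](σ[g>=4](T))) → 6
  (T ⋈[g=a] ρ[x/z](ρ[a/g](σ[g>=4](T)))) → 10
  π[a,x,g,z]((T ⋈[g=a] ρ[x/z](ρ[a/g](σ[g>=4](T))))) → 10

E1 and E2 produce the same multiset:
a | x | g | z
5 | t | 5 | t
7 | q | 7 | q
7 | q | 7 | s
7 | s | 7 | q
7 | s | 7 | s
8 | q | 8 | q
8 | q | 8 | q
8 | q | 8 | q
8 | q | 8 | q
9 | q | 9 | q

yes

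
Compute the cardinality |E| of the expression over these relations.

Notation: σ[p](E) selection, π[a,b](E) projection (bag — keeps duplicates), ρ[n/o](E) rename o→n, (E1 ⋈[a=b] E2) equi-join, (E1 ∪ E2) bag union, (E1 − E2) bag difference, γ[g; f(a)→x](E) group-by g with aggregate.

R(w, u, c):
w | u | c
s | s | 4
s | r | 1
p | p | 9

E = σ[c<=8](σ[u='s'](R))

Per-node cardinality:
  R → 3
  σ[u='s'](R) → 1
  σ[c<=8](σ[u='s'](R)) → 1

|E| = 1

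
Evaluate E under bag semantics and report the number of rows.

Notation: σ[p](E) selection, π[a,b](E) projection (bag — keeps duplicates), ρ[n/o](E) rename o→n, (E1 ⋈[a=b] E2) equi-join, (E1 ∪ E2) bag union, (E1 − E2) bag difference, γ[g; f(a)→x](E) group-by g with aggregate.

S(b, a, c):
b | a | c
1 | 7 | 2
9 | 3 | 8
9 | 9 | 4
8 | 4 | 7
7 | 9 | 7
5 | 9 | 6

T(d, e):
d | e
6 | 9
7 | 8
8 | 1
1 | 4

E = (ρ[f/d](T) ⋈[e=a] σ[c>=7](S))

Subexpression sizes:
  T → 4
  ρ[f/d](T) → 4
  S → 6
  σ[c>=7](S) → 3
  (ρ[f/d](T) ⋈[e=a] σ[c>=7](S)) → 2

|E| = 2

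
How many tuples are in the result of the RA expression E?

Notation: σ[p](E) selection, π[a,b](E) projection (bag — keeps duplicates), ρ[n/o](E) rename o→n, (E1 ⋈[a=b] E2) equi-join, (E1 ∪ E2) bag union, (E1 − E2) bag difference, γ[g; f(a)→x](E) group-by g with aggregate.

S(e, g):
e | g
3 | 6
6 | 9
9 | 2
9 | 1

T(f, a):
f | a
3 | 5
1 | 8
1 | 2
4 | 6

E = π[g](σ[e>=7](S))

Stepwise |·|:
  S → 4
  σ[e>=7](S) → 2
  π[g](σ[e>=7](S)) → 2

|E| = 2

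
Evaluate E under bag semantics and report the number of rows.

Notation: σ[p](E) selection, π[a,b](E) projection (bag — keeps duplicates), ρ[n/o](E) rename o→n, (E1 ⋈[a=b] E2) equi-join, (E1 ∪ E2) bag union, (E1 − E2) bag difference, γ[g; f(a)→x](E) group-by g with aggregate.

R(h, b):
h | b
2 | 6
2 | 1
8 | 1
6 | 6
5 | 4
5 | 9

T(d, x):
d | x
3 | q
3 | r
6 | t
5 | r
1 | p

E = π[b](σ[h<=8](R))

Per-node cardinality:
  R → 6
  σ[h<=8](R) → 6
  π[b](σ[h<=8](R)) → 6

|E| = 6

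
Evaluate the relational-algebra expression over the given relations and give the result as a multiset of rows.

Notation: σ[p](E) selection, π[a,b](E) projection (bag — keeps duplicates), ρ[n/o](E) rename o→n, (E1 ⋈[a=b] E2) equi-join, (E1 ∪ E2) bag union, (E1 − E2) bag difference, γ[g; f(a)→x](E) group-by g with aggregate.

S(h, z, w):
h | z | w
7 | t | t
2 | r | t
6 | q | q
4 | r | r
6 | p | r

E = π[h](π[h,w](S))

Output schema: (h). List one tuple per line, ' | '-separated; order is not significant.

Stepwise |·|:
  S → 5
  π[h,w](S) → 5
  π[h](π[h,w](S)) → 5

== RESULT ==
h
2
4
6
6
7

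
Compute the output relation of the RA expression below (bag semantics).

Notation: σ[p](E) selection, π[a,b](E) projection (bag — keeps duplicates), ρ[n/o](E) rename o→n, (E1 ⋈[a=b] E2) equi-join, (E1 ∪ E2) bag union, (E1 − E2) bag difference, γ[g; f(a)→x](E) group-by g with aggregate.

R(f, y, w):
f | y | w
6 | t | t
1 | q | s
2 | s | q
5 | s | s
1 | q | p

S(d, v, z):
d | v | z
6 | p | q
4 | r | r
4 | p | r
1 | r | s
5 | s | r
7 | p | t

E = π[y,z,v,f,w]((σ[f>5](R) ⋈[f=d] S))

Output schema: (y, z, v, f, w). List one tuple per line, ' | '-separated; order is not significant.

Per-node cardinality:
  R → 5
  σ[f>5](R) → 1
  S → 6
  (σ[f>5](R) ⋈[f=d] S) → 1
  π[y,z,v,f,w]((σ[f>5](R) ⋈[f=d] S)) → 1

== RESULT ==
y | z | v | f | w
t | q | p | 6 | t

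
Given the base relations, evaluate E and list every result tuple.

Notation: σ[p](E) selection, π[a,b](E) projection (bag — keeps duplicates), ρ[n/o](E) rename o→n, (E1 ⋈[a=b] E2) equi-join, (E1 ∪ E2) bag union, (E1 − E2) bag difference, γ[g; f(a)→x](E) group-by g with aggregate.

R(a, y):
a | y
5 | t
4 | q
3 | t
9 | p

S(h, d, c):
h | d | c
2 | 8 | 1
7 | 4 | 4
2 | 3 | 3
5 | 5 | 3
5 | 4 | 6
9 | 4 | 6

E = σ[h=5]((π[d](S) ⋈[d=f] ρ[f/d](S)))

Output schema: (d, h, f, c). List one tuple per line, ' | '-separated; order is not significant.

Subexpression sizes:
  S → 6
  π[d](S) → 6
  S → 6
  ρ[f/d](S) → 6
  (π[d](S) ⋈[d=f] ρ[f/d](S)) → 12
  σ[h=5]((π[d](S) ⋈[d=f] ρ[f/d](S))) → 4

== RESULT ==
d | h | f | c
4 | 5 | 4 | 6
4 | 5 | 4 | 6
4 | 5 | 4 | 6
5 | 5 | 5 | 3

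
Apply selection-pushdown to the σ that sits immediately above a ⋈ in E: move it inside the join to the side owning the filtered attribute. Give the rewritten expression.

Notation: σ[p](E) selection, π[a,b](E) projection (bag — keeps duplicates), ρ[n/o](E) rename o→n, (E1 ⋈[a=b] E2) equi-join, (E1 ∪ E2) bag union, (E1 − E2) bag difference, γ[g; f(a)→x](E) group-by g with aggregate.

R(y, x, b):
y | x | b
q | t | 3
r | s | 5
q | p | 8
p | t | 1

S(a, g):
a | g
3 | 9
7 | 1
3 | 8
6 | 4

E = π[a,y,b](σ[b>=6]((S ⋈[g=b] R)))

σ filters on b, owned by the right side.
E' = π[a,y,b]((S ⋈[g=b] σ[b>=6](R)))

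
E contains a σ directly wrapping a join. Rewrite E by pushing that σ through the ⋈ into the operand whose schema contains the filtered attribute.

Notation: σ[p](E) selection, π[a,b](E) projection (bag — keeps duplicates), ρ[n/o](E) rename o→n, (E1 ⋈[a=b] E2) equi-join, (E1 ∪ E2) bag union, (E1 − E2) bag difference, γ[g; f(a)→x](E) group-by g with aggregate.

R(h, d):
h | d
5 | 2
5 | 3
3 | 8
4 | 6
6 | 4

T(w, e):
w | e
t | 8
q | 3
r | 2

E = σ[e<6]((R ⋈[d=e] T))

σ filters on e, owned by the right side.
E' = (R ⋈[d=e] σ[e<6](T))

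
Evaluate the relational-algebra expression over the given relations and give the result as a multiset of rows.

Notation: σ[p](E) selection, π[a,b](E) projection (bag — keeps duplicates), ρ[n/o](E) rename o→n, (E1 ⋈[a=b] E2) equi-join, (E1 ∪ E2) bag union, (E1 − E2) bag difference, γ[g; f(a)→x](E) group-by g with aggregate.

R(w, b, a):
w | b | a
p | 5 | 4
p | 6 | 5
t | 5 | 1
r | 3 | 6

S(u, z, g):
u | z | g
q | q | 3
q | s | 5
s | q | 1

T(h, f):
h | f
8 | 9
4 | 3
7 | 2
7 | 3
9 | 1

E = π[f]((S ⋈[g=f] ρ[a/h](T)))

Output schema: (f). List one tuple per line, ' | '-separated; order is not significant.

Per-node cardinality:
  S → 3
  T → 5
  ρ[a/h](T) → 5
  (S ⋈[g=f] ρ[a/h](T)) → 3
  π[f]((S ⋈[g=f] ρ[a/h](T))) → 3

== RESULT ==
f
1
3
3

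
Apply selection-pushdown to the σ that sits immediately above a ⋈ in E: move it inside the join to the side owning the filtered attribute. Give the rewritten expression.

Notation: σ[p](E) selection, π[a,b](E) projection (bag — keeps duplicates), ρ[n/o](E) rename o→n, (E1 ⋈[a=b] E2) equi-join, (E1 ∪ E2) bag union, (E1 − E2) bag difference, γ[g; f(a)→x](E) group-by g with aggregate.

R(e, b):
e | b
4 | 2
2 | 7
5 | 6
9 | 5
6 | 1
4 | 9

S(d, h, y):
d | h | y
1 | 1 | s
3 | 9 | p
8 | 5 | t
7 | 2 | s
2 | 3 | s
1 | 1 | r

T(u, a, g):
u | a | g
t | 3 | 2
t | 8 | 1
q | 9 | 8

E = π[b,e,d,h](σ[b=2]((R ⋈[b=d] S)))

σ filters on b, owned by the left side.
E' = π[b,e,d,h]((σ[b=2](R) ⋈[b=d] S))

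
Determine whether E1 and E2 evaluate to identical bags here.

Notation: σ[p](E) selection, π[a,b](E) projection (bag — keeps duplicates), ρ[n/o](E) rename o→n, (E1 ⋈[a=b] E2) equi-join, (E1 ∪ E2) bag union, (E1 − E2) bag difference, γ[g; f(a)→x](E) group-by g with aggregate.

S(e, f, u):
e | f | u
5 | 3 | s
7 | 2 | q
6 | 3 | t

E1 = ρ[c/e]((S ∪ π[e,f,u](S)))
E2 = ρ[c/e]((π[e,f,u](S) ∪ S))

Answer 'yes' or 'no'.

E1 stepwise |·|:
  S → 3
  S → 3
  π[e,f,u](S) → 3
  (S ∪ π[e,f,u](S)) → 6
  ρ[c/e]((S ∪ π[e,f,u](S))) → 6
E2 stepwise |·|:
  S → 3
  π[e,f,u](S) → 3
  S → 3
  (π[e,f,u](S) ∪ S) → 6
  ρ[c/e]((π[e,f,u](S) ∪ S)) → 6

E1 and E2 produce the same multiset:
c | f | u
5 | 3 | s
5 | 3 | s
6 | 3 | t
6 | 3 | t
7 | 2 | q
7 | 2 | q

yes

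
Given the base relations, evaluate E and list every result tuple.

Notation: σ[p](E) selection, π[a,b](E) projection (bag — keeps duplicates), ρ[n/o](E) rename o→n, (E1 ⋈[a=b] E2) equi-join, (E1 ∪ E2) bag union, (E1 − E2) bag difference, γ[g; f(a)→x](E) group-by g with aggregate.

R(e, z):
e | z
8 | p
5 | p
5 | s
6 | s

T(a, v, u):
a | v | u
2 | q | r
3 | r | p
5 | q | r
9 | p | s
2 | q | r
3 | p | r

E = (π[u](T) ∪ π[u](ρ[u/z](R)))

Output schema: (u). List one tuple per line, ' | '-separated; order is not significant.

Row counts bottom-up:
  T → 6
  π[u](T) → 6
  R → 4
  ρ[u/z](R) → 4
  π[u](ρ[u/z](R)) → 4
  (π[u](T) ∪ π[u](ρ[u/z](R))) → 10

== RESULT ==
u
p
p
p
r
r
r
r
s
s
s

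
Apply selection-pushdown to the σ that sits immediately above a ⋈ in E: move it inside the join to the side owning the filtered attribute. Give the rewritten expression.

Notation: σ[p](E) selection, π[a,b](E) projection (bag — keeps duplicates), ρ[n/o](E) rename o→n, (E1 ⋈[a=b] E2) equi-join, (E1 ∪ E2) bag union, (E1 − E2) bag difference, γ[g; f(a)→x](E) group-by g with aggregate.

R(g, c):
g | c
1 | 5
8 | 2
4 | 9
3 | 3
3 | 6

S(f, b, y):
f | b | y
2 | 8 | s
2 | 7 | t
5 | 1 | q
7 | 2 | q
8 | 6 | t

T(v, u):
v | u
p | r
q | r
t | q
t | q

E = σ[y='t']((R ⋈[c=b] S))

σ filters on y, owned by the right side.
E' = (R ⋈[c=b] σ[y='t'](S))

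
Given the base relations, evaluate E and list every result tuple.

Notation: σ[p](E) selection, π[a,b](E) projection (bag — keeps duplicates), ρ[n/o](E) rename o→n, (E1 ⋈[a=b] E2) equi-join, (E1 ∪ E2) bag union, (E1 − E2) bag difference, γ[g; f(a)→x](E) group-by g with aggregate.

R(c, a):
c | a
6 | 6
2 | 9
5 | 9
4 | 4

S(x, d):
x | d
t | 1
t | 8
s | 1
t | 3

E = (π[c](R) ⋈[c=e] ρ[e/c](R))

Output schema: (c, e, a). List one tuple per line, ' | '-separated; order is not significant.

Per-node cardinality:
  R → 4
  π[c](R) → 4
  R → 4
  ρ[e/c](R) → 4
  (π[c](R) ⋈[c=e] ρ[e/c](R)) → 4

== RESULT ==
c | e | a
2 | 2 | 9
4 | 4 | 4
5 | 5 | 9
6 | 6 | 6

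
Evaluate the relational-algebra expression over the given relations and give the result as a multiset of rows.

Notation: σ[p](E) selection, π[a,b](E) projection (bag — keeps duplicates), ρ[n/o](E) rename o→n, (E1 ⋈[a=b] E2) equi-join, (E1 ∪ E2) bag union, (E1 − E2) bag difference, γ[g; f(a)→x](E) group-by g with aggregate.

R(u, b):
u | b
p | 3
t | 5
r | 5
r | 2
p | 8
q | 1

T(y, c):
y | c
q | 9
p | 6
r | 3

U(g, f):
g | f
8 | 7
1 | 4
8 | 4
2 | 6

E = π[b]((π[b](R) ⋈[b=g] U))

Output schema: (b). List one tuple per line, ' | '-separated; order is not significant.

Row counts bottom-up:
  R → 6
  π[b](R) → 6
  U → 4
  (π[b](R) ⋈[b=g] U) → 4
  π[b]((π[b](R) ⋈[b=g] U)) → 4

== RESULT ==
b
1
2
8
8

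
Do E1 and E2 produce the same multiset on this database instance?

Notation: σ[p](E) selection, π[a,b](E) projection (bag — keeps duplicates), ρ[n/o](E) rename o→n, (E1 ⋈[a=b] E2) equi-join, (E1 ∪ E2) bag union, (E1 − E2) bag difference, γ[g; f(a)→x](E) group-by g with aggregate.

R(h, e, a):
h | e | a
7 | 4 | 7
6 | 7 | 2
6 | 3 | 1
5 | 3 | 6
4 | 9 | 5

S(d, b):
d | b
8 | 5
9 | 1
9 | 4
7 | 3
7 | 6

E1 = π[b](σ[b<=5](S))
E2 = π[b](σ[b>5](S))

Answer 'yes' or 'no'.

E1 stepwise |·|:
  S → 5
  σ[b<=5](S) → 4
  π[b](σ[b<=5](S)) → 4
E2 stepwise |·|:
  S → 5
  σ[b>5](S) → 1
  π[b](σ[b>5](S)) → 1

E1 result:
b
1
3
4
5
E2 result:
b
6
Witness: (6,) appears 0× in E1 but 1× in E2.

no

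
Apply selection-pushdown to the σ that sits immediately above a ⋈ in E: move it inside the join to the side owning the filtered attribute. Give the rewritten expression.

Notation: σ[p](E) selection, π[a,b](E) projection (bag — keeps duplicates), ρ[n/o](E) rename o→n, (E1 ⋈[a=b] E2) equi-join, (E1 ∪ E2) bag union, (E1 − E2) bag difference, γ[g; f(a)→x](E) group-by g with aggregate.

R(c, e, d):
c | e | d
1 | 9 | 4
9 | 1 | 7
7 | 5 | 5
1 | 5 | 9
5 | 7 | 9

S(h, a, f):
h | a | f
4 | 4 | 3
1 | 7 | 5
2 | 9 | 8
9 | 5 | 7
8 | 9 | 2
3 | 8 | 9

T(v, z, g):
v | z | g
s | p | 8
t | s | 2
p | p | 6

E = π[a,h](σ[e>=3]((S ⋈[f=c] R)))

σ filters on e, owned by the right side.
E' = π[a,h]((S ⋈[f=c] σ[e>=3](R)))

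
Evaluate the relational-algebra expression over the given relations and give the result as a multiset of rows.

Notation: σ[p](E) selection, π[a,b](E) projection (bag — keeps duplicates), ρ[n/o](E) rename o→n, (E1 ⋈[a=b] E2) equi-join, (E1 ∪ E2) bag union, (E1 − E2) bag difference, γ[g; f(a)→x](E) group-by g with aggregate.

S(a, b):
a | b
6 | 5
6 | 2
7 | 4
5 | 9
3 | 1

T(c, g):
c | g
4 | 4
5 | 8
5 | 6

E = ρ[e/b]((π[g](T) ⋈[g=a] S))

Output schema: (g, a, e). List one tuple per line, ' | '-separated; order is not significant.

Per-node cardinality:
  T → 3
  π[g](T) → 3
  S → 5
  (π[g](T) ⋈[g=a] S) → 2
  ρ[e/b]((π[g](T) ⋈[g=a] S)) → 2

== RESULT ==
g | a | e
6 | 6 | 2
6 | 6 | 5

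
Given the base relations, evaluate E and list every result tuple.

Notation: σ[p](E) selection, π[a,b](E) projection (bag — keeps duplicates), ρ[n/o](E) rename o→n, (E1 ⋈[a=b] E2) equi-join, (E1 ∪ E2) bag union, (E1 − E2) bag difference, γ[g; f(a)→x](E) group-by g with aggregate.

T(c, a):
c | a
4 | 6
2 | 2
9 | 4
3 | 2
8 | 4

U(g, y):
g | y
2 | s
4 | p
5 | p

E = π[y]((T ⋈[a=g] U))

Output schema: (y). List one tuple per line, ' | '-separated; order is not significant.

Stepwise |·|:
  T → 5
  U → 3
  (T ⋈[a=g] U) → 4
  π[y]((T ⋈[a=g] U)) → 4

== RESULT ==
y
p
p
s
s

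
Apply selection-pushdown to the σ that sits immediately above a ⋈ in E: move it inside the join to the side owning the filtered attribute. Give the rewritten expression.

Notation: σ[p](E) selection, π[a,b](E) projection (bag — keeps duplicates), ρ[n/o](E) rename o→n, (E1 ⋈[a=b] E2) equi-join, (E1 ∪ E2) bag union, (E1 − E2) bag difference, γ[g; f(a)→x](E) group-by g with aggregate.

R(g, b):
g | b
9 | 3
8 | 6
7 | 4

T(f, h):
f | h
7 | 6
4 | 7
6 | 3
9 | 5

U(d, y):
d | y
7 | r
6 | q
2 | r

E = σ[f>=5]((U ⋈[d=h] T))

σ filters on f, owned by the right side.
E' = (U ⋈[d=h] σ[f>=5](T))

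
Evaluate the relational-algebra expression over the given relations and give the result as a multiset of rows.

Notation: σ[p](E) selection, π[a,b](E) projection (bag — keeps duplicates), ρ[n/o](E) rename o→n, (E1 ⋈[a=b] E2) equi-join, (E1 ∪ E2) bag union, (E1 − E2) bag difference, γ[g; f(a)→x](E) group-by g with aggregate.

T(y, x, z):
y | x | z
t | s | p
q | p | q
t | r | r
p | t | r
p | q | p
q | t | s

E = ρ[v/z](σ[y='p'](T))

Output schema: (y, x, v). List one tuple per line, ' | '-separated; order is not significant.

Row counts bottom-up:
  T → 6
  σ[y='p'](T) → 2
  ρ[v/z](σ[y='p'](T)) → 2

== RESULT ==
y | x | v
p | q | p
p | t | r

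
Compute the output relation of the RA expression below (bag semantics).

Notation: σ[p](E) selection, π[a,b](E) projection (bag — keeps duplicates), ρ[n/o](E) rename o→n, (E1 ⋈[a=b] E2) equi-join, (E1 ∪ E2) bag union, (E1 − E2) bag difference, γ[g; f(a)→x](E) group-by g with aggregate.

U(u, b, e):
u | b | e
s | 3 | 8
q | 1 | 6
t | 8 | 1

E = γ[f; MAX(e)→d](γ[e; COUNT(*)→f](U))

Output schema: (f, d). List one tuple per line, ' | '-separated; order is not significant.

Per-node cardinality:
  U → 3
  γ[e; COUNT(*)→f](U) → 3
  γ[f; MAX(e)→d](γ[e; COUNT(*)→f](U)) → 1

== RESULT ==
f | d
1 | 8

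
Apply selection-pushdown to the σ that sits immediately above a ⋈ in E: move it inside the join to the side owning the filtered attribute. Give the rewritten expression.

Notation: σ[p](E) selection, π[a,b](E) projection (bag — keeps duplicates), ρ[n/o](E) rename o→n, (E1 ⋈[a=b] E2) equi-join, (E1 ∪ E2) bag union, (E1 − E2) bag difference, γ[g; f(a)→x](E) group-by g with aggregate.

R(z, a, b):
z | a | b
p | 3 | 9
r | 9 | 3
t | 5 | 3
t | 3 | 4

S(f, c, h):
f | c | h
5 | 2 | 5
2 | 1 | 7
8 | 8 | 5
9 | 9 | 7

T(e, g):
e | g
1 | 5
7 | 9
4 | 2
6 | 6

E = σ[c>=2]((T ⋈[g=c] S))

σ filters on c, owned by the right side.
E' = (T ⋈[g=c] σ[c>=2](S))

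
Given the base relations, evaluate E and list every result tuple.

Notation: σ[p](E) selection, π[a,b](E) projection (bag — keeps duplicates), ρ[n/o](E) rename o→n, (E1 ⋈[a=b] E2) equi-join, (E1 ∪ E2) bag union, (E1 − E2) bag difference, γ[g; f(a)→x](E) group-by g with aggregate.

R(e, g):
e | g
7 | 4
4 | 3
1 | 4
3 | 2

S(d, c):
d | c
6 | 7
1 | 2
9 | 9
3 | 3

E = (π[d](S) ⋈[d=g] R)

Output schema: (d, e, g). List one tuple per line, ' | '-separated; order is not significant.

Subexpression sizes:
  S → 4
  π[d](S) → 4
  R → 4
  (π[d](S) ⋈[d=g] R) → 1

== RESULT ==
d | e | g
3 | 4 | 3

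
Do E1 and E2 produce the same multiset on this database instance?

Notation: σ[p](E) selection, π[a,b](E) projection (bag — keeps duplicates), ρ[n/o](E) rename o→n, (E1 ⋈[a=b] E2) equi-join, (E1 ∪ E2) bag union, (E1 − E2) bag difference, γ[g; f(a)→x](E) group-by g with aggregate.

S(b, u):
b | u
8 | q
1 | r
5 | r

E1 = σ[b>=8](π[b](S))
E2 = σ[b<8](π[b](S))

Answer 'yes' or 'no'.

E1 per-node cardinality:
  S → 3
  π[b](S) → 3
  σ[b>=8](π[b](S)) → 1
E2 per-node cardinality:
  S → 3
  π[b](S) → 3
  σ[b<8](π[b](S)) → 2

E1 result:
b
8
E2 result:
b
1
5
Witness: (1,) appears 0× in E1 but 1× in E2.

no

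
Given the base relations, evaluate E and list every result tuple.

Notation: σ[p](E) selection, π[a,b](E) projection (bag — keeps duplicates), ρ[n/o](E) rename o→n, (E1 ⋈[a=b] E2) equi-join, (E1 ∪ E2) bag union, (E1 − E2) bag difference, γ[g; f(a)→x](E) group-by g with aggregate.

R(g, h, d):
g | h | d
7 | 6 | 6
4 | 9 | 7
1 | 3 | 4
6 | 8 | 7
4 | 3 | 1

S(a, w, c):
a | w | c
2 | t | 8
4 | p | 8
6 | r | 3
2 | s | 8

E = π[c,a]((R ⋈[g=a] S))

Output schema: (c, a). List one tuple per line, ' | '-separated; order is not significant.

Per-node cardinality:
  R → 5
  S → 4
  (R ⋈[g=a] S) → 3
  π[c,a]((R ⋈[g=a] S)) → 3

== RESULT ==
c | a
3 | 6
8 | 4
8 | 4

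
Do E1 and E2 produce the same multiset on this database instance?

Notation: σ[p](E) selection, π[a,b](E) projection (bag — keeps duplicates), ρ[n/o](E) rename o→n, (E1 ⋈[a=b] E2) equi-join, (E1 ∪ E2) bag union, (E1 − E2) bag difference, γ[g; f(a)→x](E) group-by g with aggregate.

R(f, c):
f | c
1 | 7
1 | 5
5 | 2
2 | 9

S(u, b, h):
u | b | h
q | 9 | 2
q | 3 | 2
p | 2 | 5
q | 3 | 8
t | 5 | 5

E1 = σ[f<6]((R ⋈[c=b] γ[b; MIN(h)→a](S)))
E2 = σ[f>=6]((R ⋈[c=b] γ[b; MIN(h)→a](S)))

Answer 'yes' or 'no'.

E1 per-node cardinality:
  R → 4
  S → 5
  γ[b; MIN(h)→a](S) → 4
  (R ⋈[c=b] γ[b; MIN(h)→a](S)) → 3
  σ[f<6]((R ⋈[c=b] γ[b; MIN(h)→a](S))) → 3
E2 per-node cardinality:
  R → 4
  S → 5
  γ[b; MIN(h)→a](S) → 4
  (R ⋈[c=b] γ[b; MIN(h)→a](S)) → 3
  σ[f>=6]((R ⋈[c=b] γ[b; MIN(h)→a](S))) → 0

E1 result:
f | c | b | a
1 | 5 | 5 | 5
2 | 9 | 9 | 2
5 | 2 | 2 | 5
E2 result:
f | c | b | a
(0 rows)
Witness: (2, 9, 9, 2) appears 1× in E1 but 0× in E2.

no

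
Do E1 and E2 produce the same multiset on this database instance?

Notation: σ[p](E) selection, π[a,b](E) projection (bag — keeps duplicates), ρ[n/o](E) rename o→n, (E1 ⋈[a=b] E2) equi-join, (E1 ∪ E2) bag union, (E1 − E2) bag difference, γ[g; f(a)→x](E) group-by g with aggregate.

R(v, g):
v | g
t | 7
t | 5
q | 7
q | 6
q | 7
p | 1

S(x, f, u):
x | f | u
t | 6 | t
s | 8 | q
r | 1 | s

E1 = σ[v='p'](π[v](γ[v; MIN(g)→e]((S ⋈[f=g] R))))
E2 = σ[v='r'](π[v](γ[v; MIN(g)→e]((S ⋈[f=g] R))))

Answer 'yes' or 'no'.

E1 row counts bottom-up:
  S → 3
  R → 6
  (S ⋈[f=g] R) → 2
  γ[v; MIN(g)→e]((S ⋈[f=g] R)) → 2
  π[v](γ[v; MIN(g)→e]((S ⋈[f=g] R))) → 2
  σ[v='p'](π[v](γ[v; MIN(g)→e]((S ⋈[f=g] R)))) → 1
E2 row counts bottom-up:
  S → 3
  R → 6
  (S ⋈[f=g] R) → 2
  γ[v; MIN(g)→e]((S ⋈[f=g] R)) → 2
  π[v](γ[v; MIN(g)→e]((S ⋈[f=g] R))) → 2
  σ[v='r'](π[v](γ[v; MIN(g)→e]((S ⋈[f=g] R)))) → 0

E1 result:
v
p
E2 result:
v
(0 rows)
Witness: ('p',) appears 1× in E1 but 0× in E2.

no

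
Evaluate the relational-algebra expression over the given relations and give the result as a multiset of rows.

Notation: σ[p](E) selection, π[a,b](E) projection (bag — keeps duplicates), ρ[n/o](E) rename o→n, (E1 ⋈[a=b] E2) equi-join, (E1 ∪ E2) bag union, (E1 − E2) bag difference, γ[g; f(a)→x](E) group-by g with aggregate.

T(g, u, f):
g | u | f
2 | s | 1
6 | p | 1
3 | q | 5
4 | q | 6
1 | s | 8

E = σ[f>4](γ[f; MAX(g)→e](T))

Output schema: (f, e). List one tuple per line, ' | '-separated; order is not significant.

Per-node cardinality:
  T → 5
  γ[f; MAX(g)→e](T) → 4
  σ[f>4](γ[f; MAX(g)→e](T)) → 3

== RESULT ==
f | e
5 | 3
6 | 4
8 | 1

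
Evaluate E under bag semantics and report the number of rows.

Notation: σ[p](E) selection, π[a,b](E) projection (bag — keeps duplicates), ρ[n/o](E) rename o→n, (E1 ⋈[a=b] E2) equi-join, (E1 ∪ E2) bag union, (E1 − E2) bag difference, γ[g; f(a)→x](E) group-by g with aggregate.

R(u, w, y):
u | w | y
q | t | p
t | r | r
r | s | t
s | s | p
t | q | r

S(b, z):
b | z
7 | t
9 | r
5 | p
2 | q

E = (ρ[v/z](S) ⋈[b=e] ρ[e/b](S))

Per-node cardinality:
  S → 4
  ρ[v/z](S) → 4
  S → 4
  ρ[e/b](S) → 4
  (ρ[v/z](S) ⋈[b=e] ρ[e/b](S)) → 4

|E| = 4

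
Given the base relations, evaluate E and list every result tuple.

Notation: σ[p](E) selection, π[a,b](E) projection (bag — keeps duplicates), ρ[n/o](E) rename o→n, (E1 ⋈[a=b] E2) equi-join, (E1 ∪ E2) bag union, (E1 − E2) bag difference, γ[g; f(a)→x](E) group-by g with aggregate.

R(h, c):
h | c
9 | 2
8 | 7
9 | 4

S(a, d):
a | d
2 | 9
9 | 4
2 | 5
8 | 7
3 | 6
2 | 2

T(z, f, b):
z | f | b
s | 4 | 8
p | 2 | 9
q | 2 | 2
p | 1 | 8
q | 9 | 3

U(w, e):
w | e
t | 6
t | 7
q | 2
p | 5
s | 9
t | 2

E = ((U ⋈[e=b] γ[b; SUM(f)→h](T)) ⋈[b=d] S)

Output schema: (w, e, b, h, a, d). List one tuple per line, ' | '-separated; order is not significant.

Row counts bottom-up:
  U → 6
  T → 5
  γ[b; SUM(f)→h](T) → 4
  (U ⋈[e=b] γ[b; SUM(f)→h](T)) → 3
  S → 6
  ((U ⋈[e=b] γ[b; SUM(f)→h](T)) ⋈[b=d] S) → 3

== RESULT ==
w | e | b | h | a | d
q | 2 | 2 | 2 | 2 | 2
s | 9 | 9 | 2 | 2 | 9
t | 2 | 2 | 2 | 2 | 2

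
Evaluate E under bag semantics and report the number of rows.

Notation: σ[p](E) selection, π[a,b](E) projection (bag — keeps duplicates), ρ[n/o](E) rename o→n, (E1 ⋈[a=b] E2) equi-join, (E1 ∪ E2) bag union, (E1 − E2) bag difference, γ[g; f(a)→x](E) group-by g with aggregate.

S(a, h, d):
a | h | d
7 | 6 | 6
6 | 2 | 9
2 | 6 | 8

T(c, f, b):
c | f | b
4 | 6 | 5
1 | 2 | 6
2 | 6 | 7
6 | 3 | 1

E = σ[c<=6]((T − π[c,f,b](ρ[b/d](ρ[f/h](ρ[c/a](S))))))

Per-node cardinality:
  T → 4
  S → 3
  ρ[c/a](S) → 3
  ρ[f/h](ρ[c/a](S)) → 3
  ρ[b/d](ρ[f/h](ρ[c/a](S))) → 3
  π[c,f,b](ρ[b/d](ρ[f/h](ρ[c/a](S)))) → 3
  (T − π[c,f,b](ρ[b/d](ρ[f/h](ρ[c/a](S))))) → 4
  σ[c<=6]((T − π[c,f,b](ρ[b/d](ρ[f/h](ρ[c/a](S)))))) → 4

|E| = 4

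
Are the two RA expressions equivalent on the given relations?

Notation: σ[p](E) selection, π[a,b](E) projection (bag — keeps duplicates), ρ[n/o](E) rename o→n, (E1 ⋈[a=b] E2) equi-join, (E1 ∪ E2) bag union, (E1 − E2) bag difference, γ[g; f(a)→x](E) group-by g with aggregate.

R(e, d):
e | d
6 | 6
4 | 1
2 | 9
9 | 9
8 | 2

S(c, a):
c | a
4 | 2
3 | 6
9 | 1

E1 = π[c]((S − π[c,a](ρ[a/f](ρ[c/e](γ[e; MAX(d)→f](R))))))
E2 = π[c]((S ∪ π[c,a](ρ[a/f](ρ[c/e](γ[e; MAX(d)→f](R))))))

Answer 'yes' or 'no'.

E1 per-node cardinality:
  S → 3
  R → 5
  γ[e; MAX(d)→f](R) → 5
  ρ[c/e](γ[e; MAX(d)→f](R)) → 5
  ρ[a/f](ρ[c/e](γ[e; MAX(d)→f](R))) → 5
  π[c,a](ρ[a/f](ρ[c/e](γ[e; MAX(d)→f](R)))) → 5
  (S − π[c,a](ρ[a/f](ρ[c/e](γ[e; MAX(d)→f](R))))) → 3
  π[c]((S − π[c,a](ρ[a/f](ρ[c/e](γ[e; MAX(d)→f](R)))))) → 3
E2 per-node cardinality:
  S → 3
  R → 5
  γ[e; MAX(d)→f](R) → 5
  ρ[c/e](γ[e; MAX(d)→f](R)) → 5
  ρ[a/f](ρ[c/e](γ[e; MAX(d)→f](R))) → 5
  π[c,a](ρ[a/f](ρ[c/e](γ[e; MAX(d)→f](R)))) → 5
  (S ∪ π[c,a](ρ[a/f](ρ[c/e](γ[e; MAX(d)→f](R))))) → 8
  π[c]((S ∪ π[c,a](ρ[a/f](ρ[c/e](γ[e; MAX(d)→f](R)))))) → 8

E1 result:
c
3
4
9
E2 result:
c
2
3
4
4
6
8
9
9
Witness: (6,) appears 0× in E1 but 1× in E2.

no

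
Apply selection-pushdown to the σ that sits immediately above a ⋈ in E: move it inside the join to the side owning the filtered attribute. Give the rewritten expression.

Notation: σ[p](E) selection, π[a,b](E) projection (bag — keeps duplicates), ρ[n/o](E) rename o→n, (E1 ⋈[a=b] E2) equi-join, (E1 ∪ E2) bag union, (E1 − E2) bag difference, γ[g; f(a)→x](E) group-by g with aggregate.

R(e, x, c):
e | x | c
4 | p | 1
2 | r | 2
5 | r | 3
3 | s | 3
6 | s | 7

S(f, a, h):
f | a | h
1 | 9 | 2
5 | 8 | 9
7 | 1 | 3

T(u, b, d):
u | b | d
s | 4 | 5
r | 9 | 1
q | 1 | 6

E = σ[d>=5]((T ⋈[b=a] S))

σ filters on d, owned by the left side.
E' = (σ[d>=5](T) ⋈[b=a] S)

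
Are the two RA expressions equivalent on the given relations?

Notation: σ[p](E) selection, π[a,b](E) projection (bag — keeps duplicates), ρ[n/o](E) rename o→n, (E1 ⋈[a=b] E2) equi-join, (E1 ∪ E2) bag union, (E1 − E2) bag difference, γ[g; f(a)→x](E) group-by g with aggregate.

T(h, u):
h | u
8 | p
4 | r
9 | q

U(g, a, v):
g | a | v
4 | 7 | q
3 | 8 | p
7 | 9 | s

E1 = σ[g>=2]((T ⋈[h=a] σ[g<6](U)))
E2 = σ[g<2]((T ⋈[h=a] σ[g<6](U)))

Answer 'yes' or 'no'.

E1 stepwise |·|:
  T → 3
  U → 3
  σ[g<6](U) → 2
  (T ⋈[h=a] σ[g<6](U)) → 1
  σ[g>=2]((T ⋈[h=a] σ[g<6](U))) → 1
E2 stepwise |·|:
  T → 3
  U → 3
  σ[g<6](U) → 2
  (T ⋈[h=a] σ[g<6](U)) → 1
  σ[g<2]((T ⋈[h=a] σ[g<6](U))) → 0

E1 result:
h | u | g | a | v
8 | p | 3 | 8 | p
E2 result:
h | u | g | a | v
(0 rows)
Witness: (8, 'p', 3, 8, 'p') appears 1× in E1 but 0× in E2.

no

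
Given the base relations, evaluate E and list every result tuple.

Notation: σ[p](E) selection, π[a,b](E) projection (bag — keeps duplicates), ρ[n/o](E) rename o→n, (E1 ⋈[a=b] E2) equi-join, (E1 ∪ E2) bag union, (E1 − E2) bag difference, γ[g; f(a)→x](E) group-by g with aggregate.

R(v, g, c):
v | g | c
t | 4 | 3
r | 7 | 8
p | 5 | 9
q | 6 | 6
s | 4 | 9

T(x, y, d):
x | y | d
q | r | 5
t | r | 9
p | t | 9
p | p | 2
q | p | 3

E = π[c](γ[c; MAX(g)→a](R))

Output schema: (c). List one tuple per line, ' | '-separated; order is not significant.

Per-node cardinality:
  R → 5
  γ[c; MAX(g)→a](R) → 4
  π[c](γ[c; MAX(g)→a](R)) → 4

== RESULT ==
c
3
6
8
9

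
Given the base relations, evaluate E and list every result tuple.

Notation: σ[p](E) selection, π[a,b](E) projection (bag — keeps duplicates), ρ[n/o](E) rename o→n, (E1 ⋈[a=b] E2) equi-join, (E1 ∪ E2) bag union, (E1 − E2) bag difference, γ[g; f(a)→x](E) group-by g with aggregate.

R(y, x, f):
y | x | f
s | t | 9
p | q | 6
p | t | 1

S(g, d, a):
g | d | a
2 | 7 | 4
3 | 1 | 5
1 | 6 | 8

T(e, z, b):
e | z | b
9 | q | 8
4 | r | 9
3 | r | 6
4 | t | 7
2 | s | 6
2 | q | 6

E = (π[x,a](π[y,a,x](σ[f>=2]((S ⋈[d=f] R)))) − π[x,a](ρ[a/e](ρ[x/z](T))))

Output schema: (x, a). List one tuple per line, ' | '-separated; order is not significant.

Stepwise |·|:
  S → 3
  R → 3
  (S ⋈[d=f] R) → 2
  σ[f>=2]((S ⋈[d=f] R)) → 1
  π[y,a,x](σ[f>=2]((S ⋈[d=f] R))) → 1
  π[x,a](π[y,a,x](σ[f>=2]((S ⋈[d=f] R)))) → 1
  T → 6
  ρ[x/z](T) → 6
  ρ[a/e](ρ[x/z](T)) → 6
  π[x,a](ρ[a/e](ρ[x/z](T))) → 6
  (π[x,a](π[y,a,x](σ[f>=2]((S ⋈[d=f] R)))) − π[x,a](ρ[a/e](ρ[x/z](T)))) → 1

== RESULT ==
x | a
q | 8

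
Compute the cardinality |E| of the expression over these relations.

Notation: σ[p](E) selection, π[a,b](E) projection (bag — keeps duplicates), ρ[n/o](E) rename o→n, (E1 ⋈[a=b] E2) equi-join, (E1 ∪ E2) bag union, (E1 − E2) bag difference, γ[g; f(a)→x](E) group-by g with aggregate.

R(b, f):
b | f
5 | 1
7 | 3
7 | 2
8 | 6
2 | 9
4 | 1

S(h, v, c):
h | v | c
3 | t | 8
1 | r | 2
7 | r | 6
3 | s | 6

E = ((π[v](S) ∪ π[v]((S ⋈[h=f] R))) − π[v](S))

Stepwise |·|:
  S → 4
  π[v](S) → 4
  S → 4
  R → 6
  (S ⋈[h=f] R) → 4
  π[v]((S ⋈[h=f] R)) → 4
  (π[v](S) ∪ π[v]((S ⋈[h=f] R))) → 8
  S → 4
  π[v](S) → 4
  ((π[v](S) ∪ π[v]((S ⋈[h=f] R))) − π[v](S)) → 4

|E| = 4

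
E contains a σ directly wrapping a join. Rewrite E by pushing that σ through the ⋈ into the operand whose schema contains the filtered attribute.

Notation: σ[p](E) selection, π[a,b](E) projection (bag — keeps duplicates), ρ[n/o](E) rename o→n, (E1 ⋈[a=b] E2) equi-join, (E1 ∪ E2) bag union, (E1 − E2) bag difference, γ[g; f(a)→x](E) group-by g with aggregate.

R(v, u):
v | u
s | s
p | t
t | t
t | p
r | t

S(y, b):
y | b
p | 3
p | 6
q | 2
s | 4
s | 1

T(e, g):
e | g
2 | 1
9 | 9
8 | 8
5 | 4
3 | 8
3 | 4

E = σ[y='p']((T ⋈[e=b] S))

σ filters on y, owned by the right side.
E' = (T ⋈[e=b] σ[y='p'](S))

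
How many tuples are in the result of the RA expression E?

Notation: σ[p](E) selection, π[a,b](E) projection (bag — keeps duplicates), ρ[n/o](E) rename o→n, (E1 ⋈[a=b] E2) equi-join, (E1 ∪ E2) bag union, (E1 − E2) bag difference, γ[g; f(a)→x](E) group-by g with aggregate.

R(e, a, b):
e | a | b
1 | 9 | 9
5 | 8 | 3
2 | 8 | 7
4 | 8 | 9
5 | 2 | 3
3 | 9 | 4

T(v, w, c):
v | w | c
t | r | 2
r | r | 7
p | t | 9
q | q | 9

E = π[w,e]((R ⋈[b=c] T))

Subexpression sizes:
  R → 6
  T → 4
  (R ⋈[b=c] T) → 5
  π[w,e]((R ⋈[b=c] T)) → 5

|E| = 5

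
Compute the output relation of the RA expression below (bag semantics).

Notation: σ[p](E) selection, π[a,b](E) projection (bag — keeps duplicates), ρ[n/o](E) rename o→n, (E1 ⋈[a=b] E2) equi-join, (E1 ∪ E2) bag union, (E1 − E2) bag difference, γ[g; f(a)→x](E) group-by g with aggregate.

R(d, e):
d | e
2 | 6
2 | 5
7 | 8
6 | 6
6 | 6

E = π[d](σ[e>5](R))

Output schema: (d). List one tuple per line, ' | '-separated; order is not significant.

Subexpression sizes:
  R → 5
  σ[e>5](R) → 4
  π[d](σ[e>5](R)) → 4

== RESULT ==
d
2
6
6
7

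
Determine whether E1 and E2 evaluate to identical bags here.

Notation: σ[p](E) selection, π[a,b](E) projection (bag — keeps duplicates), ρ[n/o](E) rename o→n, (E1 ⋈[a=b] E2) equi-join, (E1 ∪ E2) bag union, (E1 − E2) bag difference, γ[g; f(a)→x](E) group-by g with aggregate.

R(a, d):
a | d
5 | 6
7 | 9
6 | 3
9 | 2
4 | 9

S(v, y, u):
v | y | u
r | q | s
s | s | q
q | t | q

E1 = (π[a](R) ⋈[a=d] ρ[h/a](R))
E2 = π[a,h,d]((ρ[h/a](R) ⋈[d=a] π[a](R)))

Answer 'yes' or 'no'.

E1 row counts bottom-up:
  R → 5
  π[a](R) → 5
  R → 5
  ρ[h/a](R) → 5
  (π[a](R) ⋈[a=d] ρ[h/a](R)) → 3
E2 row counts bottom-up:
  R → 5
  ρ[h/a](R) → 5
  R → 5
  π[a](R) → 5
  (ρ[h/a](R) ⋈[d=a] π[a](R)) → 3
  π[a,h,d]((ρ[h/a](R) ⋈[d=a] π[a](R))) → 3

E1 and E2 produce the same multiset:
a | h | d
6 | 5 | 6
9 | 4 | 9
9 | 7 | 9

yes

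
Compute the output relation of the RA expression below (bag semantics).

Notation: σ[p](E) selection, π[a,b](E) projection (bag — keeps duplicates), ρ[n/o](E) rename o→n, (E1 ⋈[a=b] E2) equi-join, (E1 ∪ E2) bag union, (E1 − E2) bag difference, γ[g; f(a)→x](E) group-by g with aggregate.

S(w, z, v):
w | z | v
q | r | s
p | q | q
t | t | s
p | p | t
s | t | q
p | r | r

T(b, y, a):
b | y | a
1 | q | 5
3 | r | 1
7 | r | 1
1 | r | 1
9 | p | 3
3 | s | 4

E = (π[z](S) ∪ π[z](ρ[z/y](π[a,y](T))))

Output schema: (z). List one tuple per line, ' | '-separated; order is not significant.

Stepwise |·|:
  S → 6
  π[z](S) → 6
  T → 6
  π[a,y](T) → 6
  ρ[z/y](π[a,y](T)) → 6
  π[z](ρ[z/y](π[a,y](T))) → 6
  (π[z](S) ∪ π[z](ρ[z/y](π[a,y](T)))) → 12

== RESULT ==
z
p
p
q
q
r
r
r
r
r
s
t
t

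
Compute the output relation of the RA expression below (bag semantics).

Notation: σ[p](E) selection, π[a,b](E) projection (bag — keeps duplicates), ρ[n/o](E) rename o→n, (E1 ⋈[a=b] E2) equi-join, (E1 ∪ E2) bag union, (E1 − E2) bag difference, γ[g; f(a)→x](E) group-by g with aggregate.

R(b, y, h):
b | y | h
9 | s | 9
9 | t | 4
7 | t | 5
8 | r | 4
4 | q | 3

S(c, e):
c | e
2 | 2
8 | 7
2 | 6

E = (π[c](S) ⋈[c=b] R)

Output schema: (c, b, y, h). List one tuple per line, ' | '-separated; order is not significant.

Stepwise |·|:
  S → 3
  π[c](S) → 3
  R → 5
  (π[c](S) ⋈[c=b] R) → 1

== RESULT ==
c | b | y | h
8 | 8 | r | 4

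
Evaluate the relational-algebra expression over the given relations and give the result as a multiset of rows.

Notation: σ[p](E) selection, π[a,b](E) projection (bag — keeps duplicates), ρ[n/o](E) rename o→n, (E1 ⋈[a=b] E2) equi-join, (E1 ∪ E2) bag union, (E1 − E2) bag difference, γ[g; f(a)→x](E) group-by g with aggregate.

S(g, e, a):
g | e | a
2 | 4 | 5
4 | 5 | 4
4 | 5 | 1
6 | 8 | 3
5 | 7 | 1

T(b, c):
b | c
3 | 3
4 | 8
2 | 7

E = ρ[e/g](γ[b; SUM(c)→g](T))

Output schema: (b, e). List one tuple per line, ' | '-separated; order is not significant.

Per-node cardinality:
  T → 3
  γ[b; SUM(c)→g](T) → 3
  ρ[e/g](γ[b; SUM(c)→g](T)) → 3

== RESULT ==
b | e
2 | 7
3 | 3
4 | 8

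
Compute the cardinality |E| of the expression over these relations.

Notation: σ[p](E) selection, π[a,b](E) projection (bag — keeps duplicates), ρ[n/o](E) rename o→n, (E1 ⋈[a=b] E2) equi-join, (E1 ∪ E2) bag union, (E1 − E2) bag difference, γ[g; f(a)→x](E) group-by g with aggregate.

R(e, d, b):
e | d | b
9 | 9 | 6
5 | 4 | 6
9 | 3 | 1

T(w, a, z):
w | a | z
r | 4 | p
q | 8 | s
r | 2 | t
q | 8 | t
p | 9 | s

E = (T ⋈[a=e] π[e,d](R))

Stepwise |·|:
  T → 5
  R → 3
  π[e,d](R) → 3
  (T ⋈[a=e] π[e,d](R)) → 2

|E| = 2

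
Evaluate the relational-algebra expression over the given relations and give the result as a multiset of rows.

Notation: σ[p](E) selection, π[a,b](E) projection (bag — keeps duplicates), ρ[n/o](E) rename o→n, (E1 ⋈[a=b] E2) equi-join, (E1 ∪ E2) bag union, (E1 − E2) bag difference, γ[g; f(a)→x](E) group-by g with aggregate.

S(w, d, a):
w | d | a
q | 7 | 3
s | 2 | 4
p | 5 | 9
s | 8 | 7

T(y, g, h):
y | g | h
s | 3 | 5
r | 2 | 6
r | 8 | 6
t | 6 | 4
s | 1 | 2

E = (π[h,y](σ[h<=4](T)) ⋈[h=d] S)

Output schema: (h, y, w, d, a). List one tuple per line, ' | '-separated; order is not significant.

Per-node cardinality:
  T → 5
  σ[h<=4](T) → 2
  π[h,y](σ[h<=4](T)) → 2
  S → 4
  (π[h,y](σ[h<=4](T)) ⋈[h=d] S) → 1

== RESULT ==
h | y | w | d | a
2 | s | s | 2 | 4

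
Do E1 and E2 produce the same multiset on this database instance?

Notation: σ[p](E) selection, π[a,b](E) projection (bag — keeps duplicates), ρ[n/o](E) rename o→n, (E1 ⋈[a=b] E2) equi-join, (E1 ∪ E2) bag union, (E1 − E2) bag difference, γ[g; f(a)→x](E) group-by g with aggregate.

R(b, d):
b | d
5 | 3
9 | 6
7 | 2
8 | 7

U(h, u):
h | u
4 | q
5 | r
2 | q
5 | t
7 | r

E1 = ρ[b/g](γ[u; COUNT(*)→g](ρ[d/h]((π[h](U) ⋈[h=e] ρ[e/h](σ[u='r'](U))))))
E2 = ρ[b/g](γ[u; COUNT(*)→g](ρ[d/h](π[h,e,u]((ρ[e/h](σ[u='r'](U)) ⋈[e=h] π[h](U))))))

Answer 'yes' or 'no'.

E1 stepwise |·|:
  U → 5
  π[h](U) → 5
  U → 5
  σ[u='r'](U) → 2
  ρ[e/h](σ[u='r'](U)) → 2
  (π[h](U) ⋈[h=e] ρ[e/h](σ[u='r'](U))) → 3
  ρ[d/h]((π[h](U) ⋈[h=e] ρ[e/h](σ[u='r'](U)))) → 3
  γ[u; COUNT(*)→g](ρ[d/h]((π[h](U) ⋈[h=e] ρ[e/h](σ[u='r'](U))))) → 1
  ρ[b/g](γ[u; COUNT(*)→g](ρ[d/h]((π[h](U) ⋈[h=e] ρ[e/h](σ[u='r'](U)))))) → 1
E2 stepwise |·|:
  U → 5
  σ[u='r'](U) → 2
  ρ[e/h](σ[u='r'](U)) → 2
  U → 5
  π[h](U) → 5
  (ρ[e/h](σ[u='r'](U)) ⋈[e=h] π[h](U)) → 3
  π[h,e,u]((ρ[e/h](σ[u='r'](U)) ⋈[e=h] π[h](U))) → 3
  ρ[d/h](π[h,e,u]((ρ[e/h](σ[u='r'](U)) ⋈[e=h] π[h](U)))) → 3
  γ[u; COUNT(*)→g](ρ[d/h](π[h,e,u]((ρ[e/h](σ[u='r'](U)) ⋈[e=h] π[h](U))))) → 1
  ρ[b/g](γ[u; COUNT(*)→g](ρ[d/h](π[h,e,u]((ρ[e/h](σ[u='r'](U)) ⋈[e=h] π[h](U)))))) → 1

E1 and E2 produce the same multiset:
u | b
r | 3

yes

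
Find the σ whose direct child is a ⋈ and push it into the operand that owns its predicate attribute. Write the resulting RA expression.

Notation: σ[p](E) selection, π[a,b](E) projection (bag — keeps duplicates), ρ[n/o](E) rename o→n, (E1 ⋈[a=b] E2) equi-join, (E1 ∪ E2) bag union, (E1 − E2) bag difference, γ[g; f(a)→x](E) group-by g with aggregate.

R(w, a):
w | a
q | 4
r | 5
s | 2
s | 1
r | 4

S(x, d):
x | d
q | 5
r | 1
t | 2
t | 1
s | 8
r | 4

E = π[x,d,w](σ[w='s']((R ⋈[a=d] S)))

σ filters on w, owned by the left side.
E' = π[x,d,w]((σ[w='s'](R) ⋈[a=d] S))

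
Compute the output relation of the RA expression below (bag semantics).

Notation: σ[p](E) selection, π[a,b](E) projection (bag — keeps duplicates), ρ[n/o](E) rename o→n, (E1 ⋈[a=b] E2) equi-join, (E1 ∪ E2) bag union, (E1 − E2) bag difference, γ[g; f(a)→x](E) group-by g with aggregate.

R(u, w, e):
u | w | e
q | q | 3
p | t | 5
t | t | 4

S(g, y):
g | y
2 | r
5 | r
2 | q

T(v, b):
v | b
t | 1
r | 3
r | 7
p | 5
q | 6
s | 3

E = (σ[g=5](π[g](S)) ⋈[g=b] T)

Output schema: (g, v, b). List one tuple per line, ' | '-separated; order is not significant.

Per-node cardinality:
  S → 3
  π[g](S) → 3
  σ[g=5](π[g](S)) → 1
  T → 6
  (σ[g=5](π[g](S)) ⋈[g=b] T) → 1

== RESULT ==
g | v | b
5 | p | 5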